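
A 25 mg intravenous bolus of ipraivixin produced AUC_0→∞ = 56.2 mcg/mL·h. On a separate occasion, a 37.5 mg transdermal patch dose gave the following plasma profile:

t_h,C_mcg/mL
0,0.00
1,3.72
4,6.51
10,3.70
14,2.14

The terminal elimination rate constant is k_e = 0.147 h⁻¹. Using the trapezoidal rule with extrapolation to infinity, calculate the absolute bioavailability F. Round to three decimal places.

F = 0.879

Trapezoidal AUC_0→14 (transdermal patch):
  [0→1]: (0.00+3.72)/2 × 1 = 1.86
  [1→4]: (3.72+6.51)/2 × 3 = 15.345
  [4→10]: (6.51+3.70)/2 × 6 = 30.63
  [10→14]: (3.70+2.14)/2 × 4 = 11.68
  Sum = 59.515 mcg/mL·h
Tail: C_last/k_e = 2.14/0.147 = 14.558
AUC_0→∞ (transdermal patch) = 59.515 + 14.558 = 74.073 mcg/mL·h
F = (AUC_ev/D_ev)/(AUC_iv/D_iv) = (74.073/37.5)/(56.2/25) = 1.97528/2.248 = 0.8787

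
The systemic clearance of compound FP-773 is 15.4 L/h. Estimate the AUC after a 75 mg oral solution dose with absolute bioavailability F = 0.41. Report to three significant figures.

AUC = 2.00 mg/L·h

AUC_0→∞ = F × Dose / CL
        = 0.41 × 75 / 15.4 = 1.99675 mg/L·h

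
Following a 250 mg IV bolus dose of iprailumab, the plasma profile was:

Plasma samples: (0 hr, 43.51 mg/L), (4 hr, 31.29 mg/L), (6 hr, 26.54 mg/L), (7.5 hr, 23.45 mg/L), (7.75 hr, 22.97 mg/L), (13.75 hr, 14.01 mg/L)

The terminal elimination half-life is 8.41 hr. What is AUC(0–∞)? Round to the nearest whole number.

AUC = 532 mg/L·hr

Trapezoidal AUC_0→13.75:
  [0→4]: (43.51+31.29)/2 × 4 = 149.6
  [4→6]: (31.29+26.54)/2 × 2 = 57.83
  [6→7.5]: (26.54+23.45)/2 × 1.5 = 37.4925
  [7.5→7.75]: (23.45+22.97)/2 × 0.25 = 5.8025
  [7.75→13.75]: (22.97+14.01)/2 × 6 = 110.94
  Sum = 361.665 mg/L·hr
k_e = ln2 / t½ = 0.693147 / 8.41 = 0.0824 hr^-1
Extrapolated tail: C_last / k_e = 14.01 / 0.0824 = 170.024
AUC_0→∞ = 361.665 + 170.024 = 531.689 mg/L·hr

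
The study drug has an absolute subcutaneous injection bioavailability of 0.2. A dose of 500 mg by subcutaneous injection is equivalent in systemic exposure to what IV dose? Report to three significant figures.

D_iv = 100 mg

Systemic exposure from an extravascular dose = F × D_ev, so the equivalent IV dose is F × D_ev.
D_iv = F × D_ev = 0.2 × 500 = 100 mg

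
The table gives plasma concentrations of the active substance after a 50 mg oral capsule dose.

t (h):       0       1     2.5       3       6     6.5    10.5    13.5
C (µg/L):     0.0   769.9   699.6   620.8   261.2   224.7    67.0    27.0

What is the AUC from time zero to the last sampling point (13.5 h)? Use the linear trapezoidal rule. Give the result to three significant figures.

AUC = 3990 µg/L·h

Trapezoidal AUC_0→13.5:
  [0→1]: (0.0+769.9)/2 × 1 = 384.95
  [1→2.5]: (769.9+699.6)/2 × 1.5 = 1102.125
  [2.5→3]: (699.6+620.8)/2 × 0.5 = 330.1
  [3→6]: (620.8+261.2)/2 × 3 = 1323.0
  [6→6.5]: (261.2+224.7)/2 × 0.5 = 121.475
  [6.5→10.5]: (224.7+67.0)/2 × 4 = 583.4
  [10.5→13.5]: (67.0+27.0)/2 × 3 = 141.0
  Sum = 3986.05 µg/L·h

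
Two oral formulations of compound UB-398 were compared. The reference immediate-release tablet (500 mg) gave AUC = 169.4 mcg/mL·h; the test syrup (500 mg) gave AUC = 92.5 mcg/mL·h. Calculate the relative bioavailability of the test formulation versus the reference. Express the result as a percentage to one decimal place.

F_rel = (AUC_test/D_test) / (AUC_ref/D_ref)
      = (92.5/500) / (169.4/500)
      = 0.185 / 0.3388 = 0.5460 = 54.60%

F_rel = 54.6%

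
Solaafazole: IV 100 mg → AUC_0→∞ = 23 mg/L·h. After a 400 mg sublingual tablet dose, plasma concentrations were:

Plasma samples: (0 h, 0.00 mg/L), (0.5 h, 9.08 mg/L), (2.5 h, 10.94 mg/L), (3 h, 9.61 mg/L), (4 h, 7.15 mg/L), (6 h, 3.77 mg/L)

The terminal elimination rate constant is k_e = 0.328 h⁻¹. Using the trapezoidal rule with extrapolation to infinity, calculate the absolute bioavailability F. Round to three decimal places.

F = 0.633

Trapezoidal AUC_0→6 (sublingual tablet):
  [0→0.5]: (0.00+9.08)/2 × 0.5 = 2.27
  [0.5→2.5]: (9.08+10.94)/2 × 2 = 20.02
  [2.5→3]: (10.94+9.61)/2 × 0.5 = 5.1375
  [3→4]: (9.61+7.15)/2 × 1 = 8.38
  [4→6]: (7.15+3.77)/2 × 2 = 10.92
  Sum = 46.7275 mg/L·h
Tail: C_last/k_e = 3.77/0.328 = 11.494
AUC_0→∞ (sublingual tablet) = 46.7275 + 11.494 = 58.2215 mg/L·h
F = (AUC_ev/D_ev)/(AUC_iv/D_iv) = (58.2215/400)/(23/100) = 0.14555375/0.23 = 0.6328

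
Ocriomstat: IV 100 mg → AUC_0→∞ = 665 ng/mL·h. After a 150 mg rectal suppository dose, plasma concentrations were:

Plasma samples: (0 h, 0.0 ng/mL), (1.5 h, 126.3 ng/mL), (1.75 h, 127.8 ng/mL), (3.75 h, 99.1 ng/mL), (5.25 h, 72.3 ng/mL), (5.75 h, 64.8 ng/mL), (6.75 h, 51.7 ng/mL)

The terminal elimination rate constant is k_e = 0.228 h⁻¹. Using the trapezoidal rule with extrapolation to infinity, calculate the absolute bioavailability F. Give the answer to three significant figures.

F = 0.803

Trapezoidal AUC_0→6.75 (rectal suppository):
  [0→1.5]: (0.0+126.3)/2 × 1.5 = 94.725
  [1.5→1.75]: (126.3+127.8)/2 × 0.25 = 31.7625
  [1.75→3.75]: (127.8+99.1)/2 × 2 = 226.9
  [3.75→5.25]: (99.1+72.3)/2 × 1.5 = 128.55
  [5.25→5.75]: (72.3+64.8)/2 × 0.5 = 34.275
  [5.75→6.75]: (64.8+51.7)/2 × 1 = 58.25
  Sum = 574.4625 ng/mL·h
Tail: C_last/k_e = 51.7/0.228 = 226.754
AUC_0→∞ (rectal suppository) = 574.4625 + 226.754 = 801.2165 ng/mL·h
F = (AUC_ev/D_ev)/(AUC_iv/D_iv) = (801.2165/150)/(665/100) = 5.34144/6.65 = 0.8032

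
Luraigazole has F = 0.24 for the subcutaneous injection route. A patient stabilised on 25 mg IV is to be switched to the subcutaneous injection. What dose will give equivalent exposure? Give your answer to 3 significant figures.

D_subcutaneous = 104 mg

For equal systemic exposure: F × D_ev = D_iv
D_ev = D_iv / F = 25 / 0.24 = 104.167 mg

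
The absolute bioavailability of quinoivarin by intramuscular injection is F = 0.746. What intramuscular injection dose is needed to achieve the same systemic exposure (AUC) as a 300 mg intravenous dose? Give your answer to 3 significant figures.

D_intramuscular = 402 mg

For equal systemic exposure: F × D_ev = D_iv
D_ev = D_iv / F = 300 / 0.746 = 402.145 mg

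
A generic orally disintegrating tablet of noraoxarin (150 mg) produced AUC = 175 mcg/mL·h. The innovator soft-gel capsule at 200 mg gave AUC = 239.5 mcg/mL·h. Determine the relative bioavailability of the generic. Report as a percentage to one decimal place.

F_rel = 97.4%

F_rel = (AUC_test/D_test) / (AUC_ref/D_ref)
      = (175/150) / (239.5/200)
      = 1.16667 / 1.1975 = 0.9743 = 97.43%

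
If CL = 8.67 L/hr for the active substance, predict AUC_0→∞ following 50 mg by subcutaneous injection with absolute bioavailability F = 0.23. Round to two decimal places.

AUC = 1.33 mg/L·hr

AUC_0→∞ = F × Dose / CL
        = 0.23 × 50 / 8.67 = 1.32641 mg/L·hr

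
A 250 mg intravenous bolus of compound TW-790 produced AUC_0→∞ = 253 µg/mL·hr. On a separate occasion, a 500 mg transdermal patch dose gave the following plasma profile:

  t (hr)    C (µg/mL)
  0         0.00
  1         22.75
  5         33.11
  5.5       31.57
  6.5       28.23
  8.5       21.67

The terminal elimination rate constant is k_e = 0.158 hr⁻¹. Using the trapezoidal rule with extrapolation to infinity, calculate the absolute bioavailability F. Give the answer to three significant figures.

Trapezoidal AUC_0→8.5 (transdermal patch):
  [0→1]: (0.00+22.75)/2 × 1 = 11.375
  [1→5]: (22.75+33.11)/2 × 4 = 111.72
  [5→5.5]: (33.11+31.57)/2 × 0.5 = 16.17
  [5.5→6.5]: (31.57+28.23)/2 × 1 = 29.9
  [6.5→8.5]: (28.23+21.67)/2 × 2 = 49.9
  Sum = 219.065 µg/mL·hr
Tail: C_last/k_e = 21.67/0.158 = 137.152
AUC_0→∞ (transdermal patch) = 219.065 + 137.152 = 356.217 µg/mL·hr
F = (AUC_ev/D_ev)/(AUC_iv/D_iv) = (356.217/500)/(253/250) = 0.712434/1.012 = 0.7040

F = 0.704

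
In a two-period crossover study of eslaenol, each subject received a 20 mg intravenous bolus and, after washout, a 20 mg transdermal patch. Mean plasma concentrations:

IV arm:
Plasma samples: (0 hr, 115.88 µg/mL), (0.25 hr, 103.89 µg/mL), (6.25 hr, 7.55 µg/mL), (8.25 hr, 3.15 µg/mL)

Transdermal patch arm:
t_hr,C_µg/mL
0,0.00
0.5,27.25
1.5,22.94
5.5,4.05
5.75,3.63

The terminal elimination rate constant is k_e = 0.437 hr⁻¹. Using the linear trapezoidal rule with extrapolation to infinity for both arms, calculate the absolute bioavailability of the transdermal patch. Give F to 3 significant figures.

F = 0.251

Trapezoidal AUC_0→8.25 (IV):
  [0→0.25]: (115.88+103.89)/2 × 0.25 = 27.47125
  [0.25→6.25]: (103.89+7.55)/2 × 6 = 334.32
  [6.25→8.25]: (7.55+3.15)/2 × 2 = 10.7
  Sum = 372.49125 µg/mL·hr
IV tail: 3.15/0.437 = 7.208; AUC_iv,0→∞ = 372.49125 + 7.208 = 379.69925 µg/mL·hr
Trapezoidal AUC_0→5.75 (transdermal patch):
  [0→0.5]: (0.00+27.25)/2 × 0.5 = 6.8125
  [0.5→1.5]: (27.25+22.94)/2 × 1 = 25.095
  [1.5→5.5]: (22.94+4.05)/2 × 4 = 53.98
  [5.5→5.75]: (4.05+3.63)/2 × 0.25 = 0.96
  Sum = 86.8475 µg/mL·hr
transdermal patch tail: 3.63/0.437 = 8.307; AUC_ev,0→∞ = 86.8475 + 8.307 = 95.1545 µg/mL·hr
F = (AUC_ev/D_ev)/(AUC_iv/D_iv) = (95.1545/20)/(379.69925/20) = 4.757725/18.985 = 0.2506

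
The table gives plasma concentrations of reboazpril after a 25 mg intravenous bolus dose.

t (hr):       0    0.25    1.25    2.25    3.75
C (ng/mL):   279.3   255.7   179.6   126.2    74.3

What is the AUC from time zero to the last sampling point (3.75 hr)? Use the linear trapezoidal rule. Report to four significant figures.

AUC = 587.8 ng/mL·hr

Trapezoidal AUC_0→3.75:
  [0→0.25]: (279.3+255.7)/2 × 0.25 = 66.875
  [0.25→1.25]: (255.7+179.6)/2 × 1 = 217.65
  [1.25→2.25]: (179.6+126.2)/2 × 1 = 152.9
  [2.25→3.75]: (126.2+74.3)/2 × 1.5 = 150.375
  Sum = 587.8 ng/mL·hr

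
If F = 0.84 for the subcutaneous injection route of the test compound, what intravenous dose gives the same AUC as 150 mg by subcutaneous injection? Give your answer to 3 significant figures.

Systemic exposure from an extravascular dose = F × D_ev, so the equivalent IV dose is F × D_ev.
D_iv = F × D_ev = 0.84 × 150 = 126 mg

D_iv = 126 mg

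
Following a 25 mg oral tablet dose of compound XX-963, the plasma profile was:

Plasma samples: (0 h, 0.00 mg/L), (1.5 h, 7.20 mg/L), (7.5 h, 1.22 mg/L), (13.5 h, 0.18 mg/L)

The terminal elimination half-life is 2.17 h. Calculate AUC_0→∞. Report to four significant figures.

AUC = 35.42 mg/L·h

Trapezoidal AUC_0→13.5:
  [0→1.5]: (0.00+7.20)/2 × 1.5 = 5.4
  [1.5→7.5]: (7.20+1.22)/2 × 6 = 25.26
  [7.5→13.5]: (1.22+0.18)/2 × 6 = 4.2
  Sum = 34.86 mg/L·h
k_e = ln2 / t½ = 0.693147 / 2.17 = 0.3194 h^-1
Extrapolated tail: C_last / k_e = 0.18 / 0.3194 = 0.564
AUC_0→∞ = 34.86 + 0.564 = 35.424 mg/L·h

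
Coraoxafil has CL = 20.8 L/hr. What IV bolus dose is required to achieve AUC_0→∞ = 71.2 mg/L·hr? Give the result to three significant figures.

Dose = 1480 mg

Dose_iv = CL × AUC_0→∞
     = 20.8 × 71.2 = 1480.96 mg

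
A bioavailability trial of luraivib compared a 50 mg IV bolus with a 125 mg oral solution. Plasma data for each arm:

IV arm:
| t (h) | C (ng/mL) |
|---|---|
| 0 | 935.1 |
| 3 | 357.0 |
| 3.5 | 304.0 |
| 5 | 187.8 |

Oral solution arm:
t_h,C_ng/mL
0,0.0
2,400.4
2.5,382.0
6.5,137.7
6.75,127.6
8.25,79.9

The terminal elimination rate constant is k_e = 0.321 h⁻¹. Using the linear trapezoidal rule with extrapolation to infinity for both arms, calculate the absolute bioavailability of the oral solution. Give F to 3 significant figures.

F = 0.271

Trapezoidal AUC_0→5 (IV):
  [0→3]: (935.1+357.0)/2 × 3 = 1938.15
  [3→3.5]: (357.0+304.0)/2 × 0.5 = 165.25
  [3.5→5]: (304.0+187.8)/2 × 1.5 = 368.85
  Sum = 2472.25 ng/mL·h
IV tail: 187.8/0.321 = 585.047; AUC_iv,0→∞ = 2472.25 + 585.047 = 3057.297 ng/mL·h
Trapezoidal AUC_0→8.25 (oral solution):
  [0→2]: (0.0+400.4)/2 × 2 = 400.4
  [2→2.5]: (400.4+382.0)/2 × 0.5 = 195.6
  [2.5→6.5]: (382.0+137.7)/2 × 4 = 1039.4
  [6.5→6.75]: (137.7+127.6)/2 × 0.25 = 33.1625
  [6.75→8.25]: (127.6+79.9)/2 × 1.5 = 155.625
  Sum = 1824.1875 ng/mL·h
oral solution tail: 79.9/0.321 = 248.910; AUC_ev,0→∞ = 1824.1875 + 248.910 = 2073.0975 ng/mL·h
F = (AUC_ev/D_ev)/(AUC_iv/D_iv) = (2073.0975/125)/(3057.297/50) = 16.58478/61.14594 = 0.2712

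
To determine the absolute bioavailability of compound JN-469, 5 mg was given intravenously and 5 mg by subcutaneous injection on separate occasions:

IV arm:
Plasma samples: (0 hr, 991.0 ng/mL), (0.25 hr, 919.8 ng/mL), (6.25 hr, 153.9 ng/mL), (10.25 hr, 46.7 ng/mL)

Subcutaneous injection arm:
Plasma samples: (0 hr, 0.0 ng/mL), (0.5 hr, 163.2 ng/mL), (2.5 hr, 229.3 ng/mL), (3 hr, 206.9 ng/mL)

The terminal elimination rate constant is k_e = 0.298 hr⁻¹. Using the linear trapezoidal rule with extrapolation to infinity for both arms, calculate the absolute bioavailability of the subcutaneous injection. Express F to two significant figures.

F = 0.31

Trapezoidal AUC_0→10.25 (IV):
  [0→0.25]: (991.0+919.8)/2 × 0.25 = 238.85
  [0.25→6.25]: (919.8+153.9)/2 × 6 = 3221.1
  [6.25→10.25]: (153.9+46.7)/2 × 4 = 401.2
  Sum = 3861.15 ng/mL·hr
IV tail: 46.7/0.298 = 156.711; AUC_iv,0→∞ = 3861.15 + 156.711 = 4017.861 ng/mL·hr
Trapezoidal AUC_0→3 (subcutaneous injection):
  [0→0.5]: (0.0+163.2)/2 × 0.5 = 40.8
  [0.5→2.5]: (163.2+229.3)/2 × 2 = 392.5
  [2.5→3]: (229.3+206.9)/2 × 0.5 = 109.05
  Sum = 542.35 ng/mL·hr
subcutaneous injection tail: 206.9/0.298 = 694.295; AUC_ev,0→∞ = 542.35 + 694.295 = 1236.645 ng/mL·hr
F = (AUC_ev/D_ev)/(AUC_iv/D_iv) = (1236.645/5)/(4017.861/5) = 247.329/803.5722 = 0.3078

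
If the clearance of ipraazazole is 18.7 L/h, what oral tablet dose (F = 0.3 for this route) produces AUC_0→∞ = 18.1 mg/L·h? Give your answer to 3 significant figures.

Dose = 1130 mg

Dose = CL × AUC_0→∞ / F
     = 18.7 × 18.1 / 0.3 = 1128.23 mg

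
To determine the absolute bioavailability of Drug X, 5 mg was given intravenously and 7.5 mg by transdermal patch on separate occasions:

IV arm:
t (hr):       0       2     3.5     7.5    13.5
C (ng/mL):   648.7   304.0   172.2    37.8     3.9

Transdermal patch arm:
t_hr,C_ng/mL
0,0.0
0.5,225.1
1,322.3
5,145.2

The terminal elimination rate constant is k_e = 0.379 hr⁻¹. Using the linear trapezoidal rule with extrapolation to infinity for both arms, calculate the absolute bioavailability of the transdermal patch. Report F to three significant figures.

F = 0.540

Trapezoidal AUC_0→13.5 (IV):
  [0→2]: (648.7+304.0)/2 × 2 = 952.7
  [2→3.5]: (304.0+172.2)/2 × 1.5 = 357.15
  [3.5→7.5]: (172.2+37.8)/2 × 4 = 420.0
  [7.5→13.5]: (37.8+3.9)/2 × 6 = 125.1
  Sum = 1854.95 ng/mL·hr
IV tail: 3.9/0.379 = 10.290; AUC_iv,0→∞ = 1854.95 + 10.290 = 1865.24 ng/mL·hr
Trapezoidal AUC_0→5 (transdermal patch):
  [0→0.5]: (0.0+225.1)/2 × 0.5 = 56.275
  [0.5→1]: (225.1+322.3)/2 × 0.5 = 136.85
  [1→5]: (322.3+145.2)/2 × 4 = 935.0
  Sum = 1128.125 ng/mL·hr
transdermal patch tail: 145.2/0.379 = 383.113; AUC_ev,0→∞ = 1128.125 + 383.113 = 1511.238 ng/mL·hr
F = (AUC_ev/D_ev)/(AUC_iv/D_iv) = (1511.238/7.5)/(1865.24/5) = 201.4984/373.048 = 0.5401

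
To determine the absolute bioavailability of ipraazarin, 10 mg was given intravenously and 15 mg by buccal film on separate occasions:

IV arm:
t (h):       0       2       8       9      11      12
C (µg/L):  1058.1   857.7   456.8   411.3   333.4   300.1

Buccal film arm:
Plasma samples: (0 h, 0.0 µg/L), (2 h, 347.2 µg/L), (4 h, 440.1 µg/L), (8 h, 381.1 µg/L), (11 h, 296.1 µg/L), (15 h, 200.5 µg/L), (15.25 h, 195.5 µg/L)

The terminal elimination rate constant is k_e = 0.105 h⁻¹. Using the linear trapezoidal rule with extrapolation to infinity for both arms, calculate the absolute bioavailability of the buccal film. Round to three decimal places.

Trapezoidal AUC_0→12 (IV):
  [0→2]: (1058.1+857.7)/2 × 2 = 1915.8
  [2→8]: (857.7+456.8)/2 × 6 = 3943.5
  [8→9]: (456.8+411.3)/2 × 1 = 434.05
  [9→11]: (411.3+333.4)/2 × 2 = 744.7
  [11→12]: (333.4+300.1)/2 × 1 = 316.75
  Sum = 7354.8 µg/L·h
IV tail: 300.1/0.105 = 2858.095; AUC_iv,0→∞ = 7354.8 + 2858.095 = 10212.895 µg/L·h
Trapezoidal AUC_0→15.25 (buccal film):
  [0→2]: (0.0+347.2)/2 × 2 = 347.2
  [2→4]: (347.2+440.1)/2 × 2 = 787.3
  [4→8]: (440.1+381.1)/2 × 4 = 1642.4
  [8→11]: (381.1+296.1)/2 × 3 = 1015.8
  [11→15]: (296.1+200.5)/2 × 4 = 993.2
  [15→15.25]: (200.5+195.5)/2 × 0.25 = 49.5
  Sum = 4835.4 µg/L·h
buccal film tail: 195.5/0.105 = 1861.905; AUC_ev,0→∞ = 4835.4 + 1861.905 = 6697.305 µg/L·h
F = (AUC_ev/D_ev)/(AUC_iv/D_iv) = (6697.305/15)/(10212.895/10) = 446.487/1021.2895 = 0.4372

F = 0.437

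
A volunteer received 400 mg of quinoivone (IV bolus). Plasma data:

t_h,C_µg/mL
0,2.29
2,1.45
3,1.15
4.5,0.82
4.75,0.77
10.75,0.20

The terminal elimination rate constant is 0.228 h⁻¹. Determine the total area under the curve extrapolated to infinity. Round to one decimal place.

Trapezoidal AUC_0→10.75:
  [0→2]: (2.29+1.45)/2 × 2 = 3.74
  [2→3]: (1.45+1.15)/2 × 1 = 1.3
  [3→4.5]: (1.15+0.82)/2 × 1.5 = 1.4775
  [4.5→4.75]: (0.82+0.77)/2 × 0.25 = 0.19875
  [4.75→10.75]: (0.77+0.20)/2 × 6 = 2.91
  Sum = 9.62625 µg/mL·h
Extrapolated tail: C_last / k_e = 0.20 / 0.228 = 0.877
AUC_0→∞ = 9.62625 + 0.877 = 10.50325 µg/mL·h

AUC = 10.5 µg/mL·h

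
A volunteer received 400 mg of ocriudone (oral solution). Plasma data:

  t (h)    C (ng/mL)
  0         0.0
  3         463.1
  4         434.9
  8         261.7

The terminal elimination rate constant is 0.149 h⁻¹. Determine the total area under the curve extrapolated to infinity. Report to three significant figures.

Trapezoidal AUC_0→8:
  [0→3]: (0.0+463.1)/2 × 3 = 694.65
  [3→4]: (463.1+434.9)/2 × 1 = 449.0
  [4→8]: (434.9+261.7)/2 × 4 = 1393.2
  Sum = 2536.85 ng/mL·h
Extrapolated tail: C_last / k_e = 261.7 / 0.149 = 1756.376
AUC_0→∞ = 2536.85 + 1756.376 = 4293.226 ng/mL·h

AUC = 4290 ng/mL·h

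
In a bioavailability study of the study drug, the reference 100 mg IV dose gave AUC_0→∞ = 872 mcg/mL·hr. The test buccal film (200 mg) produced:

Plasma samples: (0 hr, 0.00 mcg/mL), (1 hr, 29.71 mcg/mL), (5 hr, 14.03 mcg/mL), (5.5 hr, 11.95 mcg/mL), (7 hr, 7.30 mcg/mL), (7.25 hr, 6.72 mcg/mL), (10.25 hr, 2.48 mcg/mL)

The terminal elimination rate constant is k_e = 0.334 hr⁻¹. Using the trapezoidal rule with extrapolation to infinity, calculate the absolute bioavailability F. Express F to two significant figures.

Trapezoidal AUC_0→10.25 (buccal film):
  [0→1]: (0.00+29.71)/2 × 1 = 14.855
  [1→5]: (29.71+14.03)/2 × 4 = 87.48
  [5→5.5]: (14.03+11.95)/2 × 0.5 = 6.495
  [5.5→7]: (11.95+7.30)/2 × 1.5 = 14.4375
  [7→7.25]: (7.30+6.72)/2 × 0.25 = 1.7525
  [7.25→10.25]: (6.72+2.48)/2 × 3 = 13.8
  Sum = 138.82 mcg/mL·hr
Tail: C_last/k_e = 2.48/0.334 = 7.425
AUC_0→∞ (buccal film) = 138.82 + 7.425 = 146.245 mcg/mL·hr
F = (AUC_ev/D_ev)/(AUC_iv/D_iv) = (146.245/200)/(872/100) = 0.731225/8.72 = 0.0839

F = 0.084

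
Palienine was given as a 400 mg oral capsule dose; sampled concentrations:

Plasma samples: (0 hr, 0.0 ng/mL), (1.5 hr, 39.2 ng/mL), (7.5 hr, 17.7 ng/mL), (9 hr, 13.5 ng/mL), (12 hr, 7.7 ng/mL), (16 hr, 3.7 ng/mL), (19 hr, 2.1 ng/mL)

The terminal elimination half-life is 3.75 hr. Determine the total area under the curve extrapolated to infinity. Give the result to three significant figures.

Trapezoidal AUC_0→19:
  [0→1.5]: (0.0+39.2)/2 × 1.5 = 29.4
  [1.5→7.5]: (39.2+17.7)/2 × 6 = 170.7
  [7.5→9]: (17.7+13.5)/2 × 1.5 = 23.4
  [9→12]: (13.5+7.7)/2 × 3 = 31.8
  [12→16]: (7.7+3.7)/2 × 4 = 22.8
  [16→19]: (3.7+2.1)/2 × 3 = 8.7
  Sum = 286.8 ng/mL·hr
k_e = ln2 / t½ = 0.693147 / 3.75 = 0.1848 hr^-1
Extrapolated tail: C_last / k_e = 2.1 / 0.1848 = 11.364
AUC_0→∞ = 286.8 + 11.364 = 298.164 ng/mL·hr

AUC = 298 ng/mL·hr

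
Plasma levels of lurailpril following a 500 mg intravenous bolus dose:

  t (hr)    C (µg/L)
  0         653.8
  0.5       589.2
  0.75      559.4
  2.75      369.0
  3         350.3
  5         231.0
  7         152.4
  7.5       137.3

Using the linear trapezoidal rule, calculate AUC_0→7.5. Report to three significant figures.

Trapezoidal AUC_0→7.5:
  [0→0.5]: (653.8+589.2)/2 × 0.5 = 310.75
  [0.5→0.75]: (589.2+559.4)/2 × 0.25 = 143.575
  [0.75→2.75]: (559.4+369.0)/2 × 2 = 928.4
  [2.75→3]: (369.0+350.3)/2 × 0.25 = 89.9125
  [3→5]: (350.3+231.0)/2 × 2 = 581.3
  [5→7]: (231.0+152.4)/2 × 2 = 383.4
  [7→7.5]: (152.4+137.3)/2 × 0.5 = 72.425
  Sum = 2509.7625 µg/L·hr

AUC = 2510 µg/L·hr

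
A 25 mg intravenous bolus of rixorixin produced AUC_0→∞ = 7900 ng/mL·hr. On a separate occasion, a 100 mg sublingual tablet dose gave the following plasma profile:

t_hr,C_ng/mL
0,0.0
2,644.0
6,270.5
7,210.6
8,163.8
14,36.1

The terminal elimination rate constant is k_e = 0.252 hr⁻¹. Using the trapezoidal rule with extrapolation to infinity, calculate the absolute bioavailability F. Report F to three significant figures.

Trapezoidal AUC_0→14 (sublingual tablet):
  [0→2]: (0.0+644.0)/2 × 2 = 644.0
  [2→6]: (644.0+270.5)/2 × 4 = 1829.0
  [6→7]: (270.5+210.6)/2 × 1 = 240.55
  [7→8]: (210.6+163.8)/2 × 1 = 187.2
  [8→14]: (163.8+36.1)/2 × 6 = 599.7
  Sum = 3500.45 ng/mL·hr
Tail: C_last/k_e = 36.1/0.252 = 143.254
AUC_0→∞ (sublingual tablet) = 3500.45 + 143.254 = 3643.704 ng/mL·hr
F = (AUC_ev/D_ev)/(AUC_iv/D_iv) = (3643.704/100)/(7900/25) = 36.43704/316 = 0.1153

F = 0.115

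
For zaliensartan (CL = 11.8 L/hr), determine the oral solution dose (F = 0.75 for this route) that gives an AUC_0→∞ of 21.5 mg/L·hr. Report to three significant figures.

Dose = CL × AUC_0→∞ / F
     = 11.8 × 21.5 / 0.75 = 338.267 mg

Dose = 338 mg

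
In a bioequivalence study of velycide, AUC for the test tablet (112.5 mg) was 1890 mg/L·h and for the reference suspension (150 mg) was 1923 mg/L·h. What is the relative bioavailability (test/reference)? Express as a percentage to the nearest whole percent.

F_rel = (AUC_test/D_test) / (AUC_ref/D_ref)
      = (1890/112.5) / (1923/150)
      = 16.8 / 12.82 = 1.3105 = 131.05%

F_rel = 131%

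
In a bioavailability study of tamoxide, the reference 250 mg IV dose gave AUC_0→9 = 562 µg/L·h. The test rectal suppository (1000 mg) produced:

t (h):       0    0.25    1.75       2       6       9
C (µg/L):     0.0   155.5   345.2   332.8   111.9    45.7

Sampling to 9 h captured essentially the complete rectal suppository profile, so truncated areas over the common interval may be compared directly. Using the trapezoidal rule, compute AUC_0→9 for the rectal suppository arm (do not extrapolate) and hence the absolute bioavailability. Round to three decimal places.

Trapezoidal AUC_0→9 (rectal suppository):
  [0→0.25]: (0.0+155.5)/2 × 0.25 = 19.4375
  [0.25→1.75]: (155.5+345.2)/2 × 1.5 = 375.525
  [1.75→2]: (345.2+332.8)/2 × 0.25 = 84.75
  [2→6]: (332.8+111.9)/2 × 4 = 889.4
  [6→9]: (111.9+45.7)/2 × 3 = 236.4
  Sum = 1605.5125 µg/L·h
F = (AUC_ev/D_ev)/(AUC_iv/D_iv) = (1605.5125/1000)/(562/250) = 1.6055125/2.248 = 0.7142

F = 0.714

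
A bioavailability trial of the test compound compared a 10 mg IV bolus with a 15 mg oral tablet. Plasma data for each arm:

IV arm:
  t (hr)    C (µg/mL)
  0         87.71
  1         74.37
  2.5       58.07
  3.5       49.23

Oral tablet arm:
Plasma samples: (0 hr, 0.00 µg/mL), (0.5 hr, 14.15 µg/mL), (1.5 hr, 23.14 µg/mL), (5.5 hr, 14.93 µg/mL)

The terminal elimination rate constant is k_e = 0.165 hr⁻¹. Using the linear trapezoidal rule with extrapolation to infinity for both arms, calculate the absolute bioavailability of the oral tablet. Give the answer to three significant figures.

Trapezoidal AUC_0→3.5 (IV):
  [0→1]: (87.71+74.37)/2 × 1 = 81.04
  [1→2.5]: (74.37+58.07)/2 × 1.5 = 99.33
  [2.5→3.5]: (58.07+49.23)/2 × 1 = 53.65
  Sum = 234.02 µg/mL·hr
IV tail: 49.23/0.165 = 298.364; AUC_iv,0→∞ = 234.02 + 298.364 = 532.384 µg/mL·hr
Trapezoidal AUC_0→5.5 (oral tablet):
  [0→0.5]: (0.00+14.15)/2 × 0.5 = 3.5375
  [0.5→1.5]: (14.15+23.14)/2 × 1 = 18.645
  [1.5→5.5]: (23.14+14.93)/2 × 4 = 76.14
  Sum = 98.3225 µg/mL·hr
oral tablet tail: 14.93/0.165 = 90.485; AUC_ev,0→∞ = 98.3225 + 90.485 = 188.8075 µg/mL·hr
F = (AUC_ev/D_ev)/(AUC_iv/D_iv) = (188.8075/15)/(532.384/10) = 12.5872/53.2384 = 0.2364

F = 0.236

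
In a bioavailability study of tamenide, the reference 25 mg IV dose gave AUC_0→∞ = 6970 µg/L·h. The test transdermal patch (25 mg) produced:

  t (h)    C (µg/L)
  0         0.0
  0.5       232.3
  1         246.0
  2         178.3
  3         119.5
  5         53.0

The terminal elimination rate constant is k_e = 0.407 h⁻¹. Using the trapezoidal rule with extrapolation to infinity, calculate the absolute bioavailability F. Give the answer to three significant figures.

F = 0.121

Trapezoidal AUC_0→5 (transdermal patch):
  [0→0.5]: (0.0+232.3)/2 × 0.5 = 58.075
  [0.5→1]: (232.3+246.0)/2 × 0.5 = 119.575
  [1→2]: (246.0+178.3)/2 × 1 = 212.15
  [2→3]: (178.3+119.5)/2 × 1 = 148.9
  [3→5]: (119.5+53.0)/2 × 2 = 172.5
  Sum = 711.2 µg/L·h
Tail: C_last/k_e = 53.0/0.407 = 130.221
AUC_0→∞ (transdermal patch) = 711.2 + 130.221 = 841.421 µg/L·h
F = (AUC_ev/D_ev)/(AUC_iv/D_iv) = (841.421/25)/(6970/25) = 33.65684/278.8 = 0.1207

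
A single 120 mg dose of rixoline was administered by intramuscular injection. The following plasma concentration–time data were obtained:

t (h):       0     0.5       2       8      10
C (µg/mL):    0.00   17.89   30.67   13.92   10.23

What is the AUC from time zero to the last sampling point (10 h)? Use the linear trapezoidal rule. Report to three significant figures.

AUC = 199 µg/mL·h

Trapezoidal AUC_0→10:
  [0→0.5]: (0.00+17.89)/2 × 0.5 = 4.4725
  [0.5→2]: (17.89+30.67)/2 × 1.5 = 36.42
  [2→8]: (30.67+13.92)/2 × 6 = 133.77
  [8→10]: (13.92+10.23)/2 × 2 = 24.15
  Sum = 198.8125 µg/mL·h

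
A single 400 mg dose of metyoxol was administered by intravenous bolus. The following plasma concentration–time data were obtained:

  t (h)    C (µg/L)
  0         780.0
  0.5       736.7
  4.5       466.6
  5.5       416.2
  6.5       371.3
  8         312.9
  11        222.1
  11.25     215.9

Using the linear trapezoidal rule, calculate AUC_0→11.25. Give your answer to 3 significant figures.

Trapezoidal AUC_0→11.25:
  [0→0.5]: (780.0+736.7)/2 × 0.5 = 379.175
  [0.5→4.5]: (736.7+466.6)/2 × 4 = 2406.6
  [4.5→5.5]: (466.6+416.2)/2 × 1 = 441.4
  [5.5→6.5]: (416.2+371.3)/2 × 1 = 393.75
  [6.5→8]: (371.3+312.9)/2 × 1.5 = 513.15
  [8→11]: (312.9+222.1)/2 × 3 = 802.5
  [11→11.25]: (222.1+215.9)/2 × 0.25 = 54.75
  Sum = 4991.325 µg/L·h

AUC = 4990 µg/L·h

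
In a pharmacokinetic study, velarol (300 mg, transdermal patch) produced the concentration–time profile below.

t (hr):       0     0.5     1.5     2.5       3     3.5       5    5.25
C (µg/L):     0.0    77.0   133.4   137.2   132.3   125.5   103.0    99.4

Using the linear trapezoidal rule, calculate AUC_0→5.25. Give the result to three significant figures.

AUC = 588 µg/L·hr

Trapezoidal AUC_0→5.25:
  [0→0.5]: (0.0+77.0)/2 × 0.5 = 19.25
  [0.5→1.5]: (77.0+133.4)/2 × 1 = 105.2
  [1.5→2.5]: (133.4+137.2)/2 × 1 = 135.3
  [2.5→3]: (137.2+132.3)/2 × 0.5 = 67.375
  [3→3.5]: (132.3+125.5)/2 × 0.5 = 64.45
  [3.5→5]: (125.5+103.0)/2 × 1.5 = 171.375
  [5→5.25]: (103.0+99.4)/2 × 0.25 = 25.3
  Sum = 588.25 µg/L·hr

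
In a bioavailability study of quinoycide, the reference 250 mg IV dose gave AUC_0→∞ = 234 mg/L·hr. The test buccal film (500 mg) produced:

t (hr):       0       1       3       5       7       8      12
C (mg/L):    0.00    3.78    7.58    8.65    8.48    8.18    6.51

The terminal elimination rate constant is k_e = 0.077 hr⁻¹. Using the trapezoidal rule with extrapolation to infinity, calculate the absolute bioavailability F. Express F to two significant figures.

F = 0.36

Trapezoidal AUC_0→12 (buccal film):
  [0→1]: (0.00+3.78)/2 × 1 = 1.89
  [1→3]: (3.78+7.58)/2 × 2 = 11.36
  [3→5]: (7.58+8.65)/2 × 2 = 16.23
  [5→7]: (8.65+8.48)/2 × 2 = 17.13
  [7→8]: (8.48+8.18)/2 × 1 = 8.33
  [8→12]: (8.18+6.51)/2 × 4 = 29.38
  Sum = 84.32 mg/L·hr
Tail: C_last/k_e = 6.51/0.077 = 84.545
AUC_0→∞ (buccal film) = 84.32 + 84.545 = 168.865 mg/L·hr
F = (AUC_ev/D_ev)/(AUC_iv/D_iv) = (168.865/500)/(234/250) = 0.33773/0.936 = 0.3608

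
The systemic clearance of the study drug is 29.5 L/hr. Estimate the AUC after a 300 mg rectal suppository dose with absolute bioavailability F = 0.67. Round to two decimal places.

AUC = 6.81 mg/L·hr

AUC_0→∞ = F × Dose / CL
        = 0.67 × 300 / 29.5 = 6.81356 mg/L·hr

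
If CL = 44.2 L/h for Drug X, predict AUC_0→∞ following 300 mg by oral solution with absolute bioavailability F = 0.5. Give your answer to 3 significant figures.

AUC = 3.39 mg/L·h

AUC_0→∞ = F × Dose / CL
        = 0.5 × 300 / 44.2 = 3.39367 mg/L·h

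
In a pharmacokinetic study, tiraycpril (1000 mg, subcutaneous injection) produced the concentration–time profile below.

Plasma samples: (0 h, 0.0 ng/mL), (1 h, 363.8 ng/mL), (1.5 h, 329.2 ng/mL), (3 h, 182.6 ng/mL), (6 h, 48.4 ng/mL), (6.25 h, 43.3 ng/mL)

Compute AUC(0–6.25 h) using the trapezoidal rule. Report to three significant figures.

Trapezoidal AUC_0→6.25:
  [0→1]: (0.0+363.8)/2 × 1 = 181.9
  [1→1.5]: (363.8+329.2)/2 × 0.5 = 173.25
  [1.5→3]: (329.2+182.6)/2 × 1.5 = 383.85
  [3→6]: (182.6+48.4)/2 × 3 = 346.5
  [6→6.25]: (48.4+43.3)/2 × 0.25 = 11.4625
  Sum = 1096.9625 ng/mL·h

AUC = 1100 ng/mL·h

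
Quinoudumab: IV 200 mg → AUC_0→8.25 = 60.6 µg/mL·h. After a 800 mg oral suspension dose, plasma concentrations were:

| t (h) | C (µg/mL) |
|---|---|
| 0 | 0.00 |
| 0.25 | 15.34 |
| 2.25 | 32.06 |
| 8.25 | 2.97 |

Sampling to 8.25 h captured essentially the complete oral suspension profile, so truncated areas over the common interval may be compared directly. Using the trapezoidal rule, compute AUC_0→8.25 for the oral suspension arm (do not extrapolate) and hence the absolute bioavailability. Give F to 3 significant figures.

F = 0.637

Trapezoidal AUC_0→8.25 (oral suspension):
  [0→0.25]: (0.00+15.34)/2 × 0.25 = 1.9175
  [0.25→2.25]: (15.34+32.06)/2 × 2 = 47.4
  [2.25→8.25]: (32.06+2.97)/2 × 6 = 105.09
  Sum = 154.4075 µg/mL·h
F = (AUC_ev/D_ev)/(AUC_iv/D_iv) = (154.4075/800)/(60.6/200) = 0.193009/0.303 = 0.6370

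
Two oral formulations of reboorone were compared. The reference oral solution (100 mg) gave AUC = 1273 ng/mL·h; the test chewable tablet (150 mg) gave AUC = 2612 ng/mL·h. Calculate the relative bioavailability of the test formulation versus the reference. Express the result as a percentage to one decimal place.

F_rel = (AUC_test/D_test) / (AUC_ref/D_ref)
      = (2612/150) / (1273/100)
      = 17.4133 / 12.73 = 1.3679 = 136.79%

F_rel = 136.8%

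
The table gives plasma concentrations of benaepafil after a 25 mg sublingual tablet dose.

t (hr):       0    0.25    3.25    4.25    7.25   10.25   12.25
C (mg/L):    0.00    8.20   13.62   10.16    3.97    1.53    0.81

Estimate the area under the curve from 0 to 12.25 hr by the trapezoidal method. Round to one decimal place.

AUC = 77.4 mg/L·hr

Trapezoidal AUC_0→12.25:
  [0→0.25]: (0.00+8.20)/2 × 0.25 = 1.025
  [0.25→3.25]: (8.20+13.62)/2 × 3 = 32.73
  [3.25→4.25]: (13.62+10.16)/2 × 1 = 11.89
  [4.25→7.25]: (10.16+3.97)/2 × 3 = 21.195
  [7.25→10.25]: (3.97+1.53)/2 × 3 = 8.25
  [10.25→12.25]: (1.53+0.81)/2 × 2 = 2.34
  Sum = 77.43 mg/L·hr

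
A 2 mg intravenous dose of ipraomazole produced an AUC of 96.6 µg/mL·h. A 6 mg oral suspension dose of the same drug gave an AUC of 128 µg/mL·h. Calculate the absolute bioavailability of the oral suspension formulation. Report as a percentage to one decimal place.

F = (AUC_ev / D_ev) / (AUC_iv / D_iv)
  = (128/6) / (96.6/2)
  = 21.3333 / 48.3 = 0.4417
  = 44.17%

F = 44.2%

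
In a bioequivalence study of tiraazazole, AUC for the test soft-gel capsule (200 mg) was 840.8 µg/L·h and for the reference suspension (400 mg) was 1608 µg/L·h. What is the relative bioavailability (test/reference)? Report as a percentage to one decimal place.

F_rel = (AUC_test/D_test) / (AUC_ref/D_ref)
      = (840.8/200) / (1608/400)
      = 4.204 / 4.02 = 1.0458 = 104.58%

F_rel = 104.6%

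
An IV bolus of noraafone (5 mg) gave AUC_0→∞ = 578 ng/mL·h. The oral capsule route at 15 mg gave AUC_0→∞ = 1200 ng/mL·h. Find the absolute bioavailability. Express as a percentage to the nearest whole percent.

F = 69%

F = (AUC_ev / D_ev) / (AUC_iv / D_iv)
  = (1200/15) / (578/5)
  = 80 / 115.6 = 0.6920
  = 69.20%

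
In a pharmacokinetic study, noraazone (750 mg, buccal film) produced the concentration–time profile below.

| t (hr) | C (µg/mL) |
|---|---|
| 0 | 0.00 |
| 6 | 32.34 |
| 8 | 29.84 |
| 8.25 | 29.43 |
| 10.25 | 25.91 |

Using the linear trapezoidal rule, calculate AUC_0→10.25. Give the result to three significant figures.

Trapezoidal AUC_0→10.25:
  [0→6]: (0.00+32.34)/2 × 6 = 97.02
  [6→8]: (32.34+29.84)/2 × 2 = 62.18
  [8→8.25]: (29.84+29.43)/2 × 0.25 = 7.40875
  [8.25→10.25]: (29.43+25.91)/2 × 2 = 55.34
  Sum = 221.94875 µg/mL·hr

AUC = 222 µg/mL·hr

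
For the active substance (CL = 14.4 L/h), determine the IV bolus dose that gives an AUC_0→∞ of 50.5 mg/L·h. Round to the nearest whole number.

Dose_iv = CL × AUC_0→∞
     = 14.4 × 50.5 = 727.2 mg

Dose = 727 mg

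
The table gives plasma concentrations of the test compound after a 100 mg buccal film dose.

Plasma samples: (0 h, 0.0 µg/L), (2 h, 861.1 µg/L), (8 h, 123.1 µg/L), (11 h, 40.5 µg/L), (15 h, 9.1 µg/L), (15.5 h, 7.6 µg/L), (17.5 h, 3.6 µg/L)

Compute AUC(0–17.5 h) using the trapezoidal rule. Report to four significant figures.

AUC = 4174 µg/L·h

Trapezoidal AUC_0→17.5:
  [0→2]: (0.0+861.1)/2 × 2 = 861.1
  [2→8]: (861.1+123.1)/2 × 6 = 2952.6
  [8→11]: (123.1+40.5)/2 × 3 = 245.4
  [11→15]: (40.5+9.1)/2 × 4 = 99.2
  [15→15.5]: (9.1+7.6)/2 × 0.5 = 4.175
  [15.5→17.5]: (7.6+3.6)/2 × 2 = 11.2
  Sum = 4173.675 µg/L·h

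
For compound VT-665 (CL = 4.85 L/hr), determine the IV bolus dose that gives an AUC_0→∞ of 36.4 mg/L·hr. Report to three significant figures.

Dose_iv = CL × AUC_0→∞
     = 4.85 × 36.4 = 176.54 mg

Dose = 177 mg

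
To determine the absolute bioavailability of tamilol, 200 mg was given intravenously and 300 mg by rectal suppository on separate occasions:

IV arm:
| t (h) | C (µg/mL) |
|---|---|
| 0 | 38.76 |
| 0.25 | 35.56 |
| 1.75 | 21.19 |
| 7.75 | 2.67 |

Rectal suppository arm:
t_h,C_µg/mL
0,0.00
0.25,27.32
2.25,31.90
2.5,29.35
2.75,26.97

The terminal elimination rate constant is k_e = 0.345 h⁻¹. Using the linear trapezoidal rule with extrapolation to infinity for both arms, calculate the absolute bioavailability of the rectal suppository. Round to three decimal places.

Trapezoidal AUC_0→7.75 (IV):
  [0→0.25]: (38.76+35.56)/2 × 0.25 = 9.29
  [0.25→1.75]: (35.56+21.19)/2 × 1.5 = 42.5625
  [1.75→7.75]: (21.19+2.67)/2 × 6 = 71.58
  Sum = 123.4325 µg/mL·h
IV tail: 2.67/0.345 = 7.739; AUC_iv,0→∞ = 123.4325 + 7.739 = 131.1715 µg/mL·h
Trapezoidal AUC_0→2.75 (rectal suppository):
  [0→0.25]: (0.00+27.32)/2 × 0.25 = 3.415
  [0.25→2.25]: (27.32+31.90)/2 × 2 = 59.22
  [2.25→2.5]: (31.90+29.35)/2 × 0.25 = 7.65625
  [2.5→2.75]: (29.35+26.97)/2 × 0.25 = 7.04
  Sum = 77.33125 µg/mL·h
rectal suppository tail: 26.97/0.345 = 78.174; AUC_ev,0→∞ = 77.33125 + 78.174 = 155.50525 µg/mL·h
F = (AUC_ev/D_ev)/(AUC_iv/D_iv) = (155.50525/300)/(131.1715/200) = 0.518351/0.6558575 = 0.7903

F = 0.790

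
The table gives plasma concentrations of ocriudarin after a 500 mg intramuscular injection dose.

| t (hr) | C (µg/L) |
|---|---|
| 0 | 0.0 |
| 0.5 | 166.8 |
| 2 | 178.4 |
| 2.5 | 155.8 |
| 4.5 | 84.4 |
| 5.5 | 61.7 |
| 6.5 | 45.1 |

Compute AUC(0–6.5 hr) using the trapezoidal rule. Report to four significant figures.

AUC = 750.8 µg/L·hr

Trapezoidal AUC_0→6.5:
  [0→0.5]: (0.0+166.8)/2 × 0.5 = 41.7
  [0.5→2]: (166.8+178.4)/2 × 1.5 = 258.9
  [2→2.5]: (178.4+155.8)/2 × 0.5 = 83.55
  [2.5→4.5]: (155.8+84.4)/2 × 2 = 240.2
  [4.5→5.5]: (84.4+61.7)/2 × 1 = 73.05
  [5.5→6.5]: (61.7+45.1)/2 × 1 = 53.4
  Sum = 750.8 µg/L·hr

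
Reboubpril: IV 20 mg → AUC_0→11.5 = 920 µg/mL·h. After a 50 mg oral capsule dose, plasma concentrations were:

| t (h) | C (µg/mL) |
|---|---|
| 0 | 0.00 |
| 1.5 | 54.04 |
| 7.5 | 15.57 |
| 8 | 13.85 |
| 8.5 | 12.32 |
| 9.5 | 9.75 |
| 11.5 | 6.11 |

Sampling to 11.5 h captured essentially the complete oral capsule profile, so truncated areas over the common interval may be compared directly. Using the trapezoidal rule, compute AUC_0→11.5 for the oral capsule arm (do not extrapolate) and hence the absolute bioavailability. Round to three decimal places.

Trapezoidal AUC_0→11.5 (oral capsule):
  [0→1.5]: (0.00+54.04)/2 × 1.5 = 40.53
  [1.5→7.5]: (54.04+15.57)/2 × 6 = 208.83
  [7.5→8]: (15.57+13.85)/2 × 0.5 = 7.355
  [8→8.5]: (13.85+12.32)/2 × 0.5 = 6.5425
  [8.5→9.5]: (12.32+9.75)/2 × 1 = 11.035
  [9.5→11.5]: (9.75+6.11)/2 × 2 = 15.86
  Sum = 290.1525 µg/mL·h
F = (AUC_ev/D_ev)/(AUC_iv/D_iv) = (290.1525/50)/(920/20) = 5.80305/46 = 0.1262

F = 0.126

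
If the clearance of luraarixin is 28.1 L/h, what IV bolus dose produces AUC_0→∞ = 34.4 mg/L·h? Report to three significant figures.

Dose = 967 mg

Dose_iv = CL × AUC_0→∞
     = 28.1 × 34.4 = 966.64 mg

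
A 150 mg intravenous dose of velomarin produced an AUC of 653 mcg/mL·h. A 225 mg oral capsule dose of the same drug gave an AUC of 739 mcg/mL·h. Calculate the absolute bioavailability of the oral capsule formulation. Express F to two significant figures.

F = 0.75

F = (AUC_ev / D_ev) / (AUC_iv / D_iv)
  = (739/225) / (653/150)
  = 3.28444 / 4.35333 = 0.7545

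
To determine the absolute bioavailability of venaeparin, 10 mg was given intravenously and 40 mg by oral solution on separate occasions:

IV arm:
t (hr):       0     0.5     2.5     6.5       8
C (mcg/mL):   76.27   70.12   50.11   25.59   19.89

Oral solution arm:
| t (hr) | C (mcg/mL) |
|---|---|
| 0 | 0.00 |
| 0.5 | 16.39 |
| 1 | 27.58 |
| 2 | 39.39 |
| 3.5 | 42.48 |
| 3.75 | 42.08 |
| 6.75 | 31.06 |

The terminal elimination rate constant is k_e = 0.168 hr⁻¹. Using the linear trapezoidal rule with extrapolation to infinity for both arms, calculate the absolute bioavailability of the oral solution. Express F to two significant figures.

F = 0.23

Trapezoidal AUC_0→8 (IV):
  [0→0.5]: (76.27+70.12)/2 × 0.5 = 36.5975
  [0.5→2.5]: (70.12+50.11)/2 × 2 = 120.23
  [2.5→6.5]: (50.11+25.59)/2 × 4 = 151.4
  [6.5→8]: (25.59+19.89)/2 × 1.5 = 34.11
  Sum = 342.3375 mcg/mL·hr
IV tail: 19.89/0.168 = 118.393; AUC_iv,0→∞ = 342.3375 + 118.393 = 460.7305 mcg/mL·hr
Trapezoidal AUC_0→6.75 (oral solution):
  [0→0.5]: (0.00+16.39)/2 × 0.5 = 4.0975
  [0.5→1]: (16.39+27.58)/2 × 0.5 = 10.9925
  [1→2]: (27.58+39.39)/2 × 1 = 33.485
  [2→3.5]: (39.39+42.48)/2 × 1.5 = 61.4025
  [3.5→3.75]: (42.48+42.08)/2 × 0.25 = 10.57
  [3.75→6.75]: (42.08+31.06)/2 × 3 = 109.71
  Sum = 230.2575 mcg/mL·hr
oral solution tail: 31.06/0.168 = 184.881; AUC_ev,0→∞ = 230.2575 + 184.881 = 415.1385 mcg/mL·hr
F = (AUC_ev/D_ev)/(AUC_iv/D_iv) = (415.1385/40)/(460.7305/10) = 10.3785/46.07305 = 0.2253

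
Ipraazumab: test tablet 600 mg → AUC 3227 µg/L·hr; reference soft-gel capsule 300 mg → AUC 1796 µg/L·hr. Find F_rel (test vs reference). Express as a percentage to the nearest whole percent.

F_rel = 90%

F_rel = (AUC_test/D_test) / (AUC_ref/D_ref)
      = (3227/600) / (1796/300)
      = 5.37833 / 5.98667 = 0.8984 = 89.84%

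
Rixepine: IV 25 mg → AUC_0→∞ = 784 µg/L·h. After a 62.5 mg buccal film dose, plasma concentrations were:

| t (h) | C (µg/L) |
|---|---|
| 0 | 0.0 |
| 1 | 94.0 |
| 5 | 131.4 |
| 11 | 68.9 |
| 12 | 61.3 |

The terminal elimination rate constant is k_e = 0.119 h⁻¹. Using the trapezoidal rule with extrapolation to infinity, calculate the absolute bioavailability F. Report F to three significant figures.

Trapezoidal AUC_0→12 (buccal film):
  [0→1]: (0.0+94.0)/2 × 1 = 47.0
  [1→5]: (94.0+131.4)/2 × 4 = 450.8
  [5→11]: (131.4+68.9)/2 × 6 = 600.9
  [11→12]: (68.9+61.3)/2 × 1 = 65.1
  Sum = 1163.8 µg/L·h
Tail: C_last/k_e = 61.3/0.119 = 515.126
AUC_0→∞ (buccal film) = 1163.8 + 515.126 = 1678.926 µg/L·h
F = (AUC_ev/D_ev)/(AUC_iv/D_iv) = (1678.926/62.5)/(784/25) = 26.862816/31.36 = 0.8566

F = 0.857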